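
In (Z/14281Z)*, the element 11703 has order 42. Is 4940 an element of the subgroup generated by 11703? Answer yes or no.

no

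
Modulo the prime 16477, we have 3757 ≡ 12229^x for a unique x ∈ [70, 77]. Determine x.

73

Compute 12229^70 mod 16477 = 5058, then multiply by 12229 repeatedly:
  12229^70=5058  12229^71=16101  12229^72=15456  12229^73=3757
Found 3757 at exponent 73.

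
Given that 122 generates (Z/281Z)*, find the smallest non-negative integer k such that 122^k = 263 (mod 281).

Baby-step giant-step with m = ceil(sqrt(280)) = 17.
Baby table (122^j mod 281 for j=0..16):
  0:1  1:122  2:272  3:26  4:81  5:47  6:114  7:139
  8:98  9:154  10:242  11:19  12:70  13:110  14:213  15:134
  16:50
Giant step factor: 122^(-17) ≡ 257 (mod 281).
Scan 263·257^i mod 281 for i = 0, 1, …:
  i=0: 263   i=1: 151   i=2: 29   i=3: 147
  i=4: 125   i=5: 91   i=6: 64   i=7: 150
  i=8: 53   i=9: 133   i=10: 180   i=11: 176
  i=12: 272
Match at i=12, j=2: k = 12·17 + 2 = 206.

206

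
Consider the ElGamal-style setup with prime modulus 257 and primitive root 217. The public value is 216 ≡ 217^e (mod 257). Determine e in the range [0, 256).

85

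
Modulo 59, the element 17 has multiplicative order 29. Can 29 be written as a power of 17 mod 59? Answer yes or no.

yes

29 ∈ ⟨17⟩ iff 29^29 ≡ 1 (mod 59), since |⟨17⟩| = 29.
29^29 mod 59 = 1.
Since 1 = 1, 29 lies in the subgroup.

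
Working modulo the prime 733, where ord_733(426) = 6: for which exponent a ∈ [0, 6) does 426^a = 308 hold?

5

Successive powers of 426 modulo 733:
  426^0=1  426^1=426  426^2=425  426^3=732  426^4=307  426^5=308
So 426^5 ≡ 308 (mod 733), giving a = 5.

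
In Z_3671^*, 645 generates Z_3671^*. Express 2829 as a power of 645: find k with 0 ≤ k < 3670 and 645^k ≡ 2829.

Baby-step giant-step with m = ceil(sqrt(3670)) = 61.
Baby table (645^j mod 3671 for j=0..60):
  0:1  1:645  2:1202  3:709  4:2101  5:546  6:3425  7:2854
  8:1659  9:1794  10:765  11:1511  12:1780  13:2748  14:3038  15:2867
  16:2702  17:2736  18:2640  19:3127  20:1536  21:3221  22:3430  23:2408
  24:327  25:1668  26:257  27:570  28:550  29:2334  30:320  31:824
  32:2856  33:2949  34:527  35:2183  36:2042  37:2872  38:2256  39:1404
  40:2514  41:2619  42:595  43:1991  44:3016  45:3361  46:1955  47:1822
  48:470  49:2128  50:3277  51:2840  52:3642  53:3321  54:1852  55:1465
  56:1478  57:2521  58:3463  59:1667  60:3283
Giant step factor: 645^(-61) ≡ 273 (mod 3671).
Scan 2829·273^i mod 3671 for i = 0, 1, …:
  i=0: 2829   i=1: 1407   i=2: 2327   i=3: 188
  i=4: 3601   i=5: 2916   i=6: 3132   i=7: 3364
  i=8: 622   i=9: 940   i=10: 3321
Match at i=10, j=53: k = 10·61 + 53 = 663.

663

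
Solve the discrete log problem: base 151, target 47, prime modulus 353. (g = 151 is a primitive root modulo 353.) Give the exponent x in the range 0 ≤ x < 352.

90

Baby-step giant-step with m = ceil(sqrt(352)) = 19.
Baby table (151^j mod 353 for j=0..18):
  0:1  1:151  2:209  3:142  4:262  5:26  6:43  7:139
  8:162  9:105  10:323  11:59  12:84  13:329  14:259  15:279
  16:122  17:66  18:82
Giant step factor: 151^(-19) ≡ 170 (mod 353).
Scan 47·170^i mod 353 for i = 0, 1, …:
  i=0: 47   i=1: 224   i=2: 309   i=3: 286
  i=4: 259
Match at i=4, j=14: x = 4·19 + 14 = 90.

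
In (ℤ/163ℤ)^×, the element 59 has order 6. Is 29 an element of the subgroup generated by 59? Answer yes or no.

no

⟨59⟩ has order 6; its elements mod 163 are {1, 58, 59, 104, 105, 162}.
29 is not in this set.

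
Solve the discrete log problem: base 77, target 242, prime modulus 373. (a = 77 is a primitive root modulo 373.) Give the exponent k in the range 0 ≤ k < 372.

337

Baby-step giant-step with m = ceil(sqrt(372)) = 20.
Baby table (77^j mod 373 for j=0..19):
  0:1  1:77  2:334  3:354  4:29  5:368  6:361  7:195
  8:95  9:228  10:25  11:60  12:144  13:271  14:352  15:248
  16:73  17:26  18:137  19:105
Giant step factor: 77^(-20) ≡ 336 (mod 373).
Scan 242·336^i mod 373 for i = 0, 1, …:
  i=0: 242   i=1: 371   i=2: 74   i=3: 246
  i=4: 223   i=5: 328   i=6: 173   i=7: 313
  i=8: 355   i=9: 293     …   i=15: 211
  i=16: 26
Match at i=16, j=17: k = 16·20 + 17 = 337.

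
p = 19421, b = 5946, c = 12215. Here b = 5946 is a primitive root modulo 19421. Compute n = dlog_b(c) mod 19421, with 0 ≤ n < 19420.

15771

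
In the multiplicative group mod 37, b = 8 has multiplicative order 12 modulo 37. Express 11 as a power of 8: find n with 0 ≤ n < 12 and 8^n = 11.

Successive powers of 8 modulo 37:
  8^0=1  8^1=8  8^2=27  8^3=31  8^4=26  8^5=23
  8^6=36  8^7=29  8^8=10  8^9=6  8^10=11
So 8^10 ≡ 11 (mod 37), giving n = 10.

10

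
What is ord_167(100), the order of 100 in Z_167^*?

83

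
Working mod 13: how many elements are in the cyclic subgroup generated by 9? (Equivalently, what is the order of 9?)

The order of 9 must divide p − 1 = 12 = 2^2 · 3.
Divisors: 1, 2, 3, 4, 6, 12.
Check each in increasing order: 9^1 ≡ 9;  9^2 ≡ 3;  9^3 ≡ 1.
Smallest exponent giving 1 is 3.

3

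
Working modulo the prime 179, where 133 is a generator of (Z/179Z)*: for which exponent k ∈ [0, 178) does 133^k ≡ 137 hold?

23

Successive powers of 133 modulo 179:
  133^0=1  133^1=133  133^2=147  133^3=40  133^4=129  133^5=152
  133^6=168  133^7=148  133^8=173  133^9=97  133^10=13  133^11=118
  133^12=121  133^13=162  133^14=66  133^15=7  133^16=36  133^17=134
  133^18=101  133^19=8  133^20=169  133^21=102  133^22=141  133^23=137
So 133^23 ≡ 137 (mod 179), giving k = 23.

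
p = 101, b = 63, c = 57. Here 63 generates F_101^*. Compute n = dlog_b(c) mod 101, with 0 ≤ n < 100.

95

Baby-step giant-step with m = ceil(sqrt(100)) = 10.
Baby table (63^j mod 101 for j=0..9):
  0:1  1:63  2:30  3:72  4:92  5:39  6:33  7:59
  8:81  9:53
Giant step factor: 63^(-10) ≡ 17 (mod 101).
Scan 57·17^i mod 101 for i = 0, 1, …:
  i=0: 57   i=1: 60   i=2: 10   i=3: 69
  i=4: 62   i=5: 44   i=6: 41   i=7: 91
  i=8: 32   i=9: 39
Match at i=9, j=5: n = 9·10 + 5 = 95.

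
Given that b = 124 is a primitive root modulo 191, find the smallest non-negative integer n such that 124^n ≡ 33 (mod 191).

Baby-step giant-step with m = ceil(sqrt(190)) = 14.
Baby table (124^j mod 191 for j=0..13):
  0:1  1:124  2:96  3:62  4:48  5:31  6:24  7:111
  8:12  9:151  10:6  11:171  12:3  13:181
Giant step factor: 124^(-14) ≡ 128 (mod 191).
Scan 33·128^i mod 191 for i = 0, 1, …:
  i=0: 33   i=1: 22   i=2: 142   i=3: 31
Match at i=3, j=5: n = 3·14 + 5 = 47.

47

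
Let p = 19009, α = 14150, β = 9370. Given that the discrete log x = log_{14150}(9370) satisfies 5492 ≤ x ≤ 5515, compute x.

5497

Compute 14150^5492 mod 19009 = 14169, then multiply by 14150 repeatedly:
  14150^5492=14169  14150^5493=3427  14150^5494=91  14150^5495=14047  14150^5496=6946
  14150^5497=9370
Found 9370 at exponent 5497.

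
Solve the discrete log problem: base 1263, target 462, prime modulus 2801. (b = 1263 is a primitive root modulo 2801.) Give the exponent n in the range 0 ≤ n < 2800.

1500

Baby-step giant-step with m = ceil(sqrt(2800)) = 53.
Baby table (1263^j mod 2801 for j=0..52):
  0:1  1:1263  2:1400  3:769  4:2101  5:1016  6:350  7:2293
  8:2626  9:254  10:1488  11:2674  12:2057  13:1464  14:372  15:2069
  16:2615  17:366  18:93  19:2618  20:1354  21:1492  22:2124  23:2055
  24:1739  25:373  26:531  27:1214  28:1135  29:2194  30:833  31:1704
  32:984  33:1949  34:2309  35:426  36:246  37:2588  38:2678  39:1507
  40:1462  41:647  42:2070  43:1077  44:1766  45:862  46:1918  47:2370
  48:1842  49:1616  50:1880  51:1993  52:1861
Giant step factor: 1263^(-53) ≡ 104 (mod 2801).
Scan 462·104^i mod 2801 for i = 0, 1, …:
  i=0: 462   i=1: 431   i=2: 8   i=3: 832
  i=4: 2498   i=5: 2100   i=6: 2723   i=7: 291
  i=8: 2254   i=9: 1933     …   i=27: 483
  i=28: 2615
Match at i=28, j=16: n = 28·53 + 16 = 1500.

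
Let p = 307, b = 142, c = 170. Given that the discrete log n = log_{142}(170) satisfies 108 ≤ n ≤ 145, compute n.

Compute 142^108 mod 307 = 269, then multiply by 142 repeatedly:
  142^108=269  142^109=130  142^110=40  142^111=154  142^112=71
  142^113=258  142^114=103  142^115=197  142^116=37  142^117=35
  142^118=58  142^119=254  142^120=149  142^121=282  142^122=134
  142^123=301  142^124=69  142^125=281  142^126=299  142^127=92
  142^128=170
Found 170 at exponent 128.

128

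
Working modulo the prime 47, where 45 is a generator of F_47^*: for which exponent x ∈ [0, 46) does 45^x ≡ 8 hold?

26

Successive powers of 45 modulo 47:
  45^0=1  45^1=45  45^2=4  45^3=39  45^4=16  45^5=15
  45^6=17  45^7=13  45^8=21  45^9=5  45^10=37  45^11=20
  45^12=7  45^13=33  45^14=28  45^15=38  45^16=18  45^17=11
  45^18=25  45^19=44  45^20=6  45^21=35  45^22=24  45^23=46
  45^24=2  45^25=43  45^26=8
So 45^26 ≡ 8 (mod 47), giving x = 26.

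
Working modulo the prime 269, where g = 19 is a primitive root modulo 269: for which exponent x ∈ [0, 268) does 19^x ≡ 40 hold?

37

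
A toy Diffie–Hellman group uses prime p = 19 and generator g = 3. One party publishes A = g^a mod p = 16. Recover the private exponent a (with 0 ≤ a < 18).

10

Successive powers of 3 modulo 19:
  3^0=1  3^1=3  3^2=9  3^3=8  3^4=5  3^5=15
  3^6=7  3^7=2  3^8=6  3^9=18  3^10=16
So 3^10 ≡ 16 (mod 19), giving a = 10.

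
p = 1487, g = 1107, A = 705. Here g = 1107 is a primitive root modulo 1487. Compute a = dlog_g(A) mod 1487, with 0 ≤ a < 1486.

Baby-step giant-step with m = ceil(sqrt(1486)) = 39.
Baby table (1107^j mod 1487 for j=0..38):
  0:1  1:1107  2:161  3:1274  4:642  5:1395  6:759  7:58
  8:265  9:416  10:1029  11:61  12:612  13:899  14:390  15:500
  16:336  17:202  18:564  19:1295  20:97  21:315  22:747  23:157
  24:1307  25:1485  26:760  27:1165  28:426  29:203  30:184  31:1456
  32:1371  33:957  34:655  35:916  36:1365  37:263  38:1176
Giant step factor: 1107^(-39) ≡ 387 (mod 1487).
Scan 705·387^i mod 1487 for i = 0, 1, …:
  i=0: 705   i=1: 714   i=2: 1223   i=3: 435
  i=4: 314   i=5: 1071   i=6: 1091   i=7: 1396
  i=8: 471   i=9: 863     …   i=23: 4
  i=24: 61
Match at i=24, j=11: a = 24·39 + 11 = 947.

947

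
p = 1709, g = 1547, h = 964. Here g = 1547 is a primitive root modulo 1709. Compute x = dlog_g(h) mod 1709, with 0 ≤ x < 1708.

Baby-step giant-step with m = ceil(sqrt(1708)) = 42.
Baby table (1547^j mod 1709 for j=0..41):
  0:1  1:1547  2:609  3:464  4:28  5:591  6:1671  7:1029
  8:784  9:1167  10:645  11:1468  12:1444  13:205  14:970  15:88
  16:1125  17:613  18:1525  19:755  20:738  21:74  22:1684  23:632
  24:156  25:363  26:1009  27:606  28:950  29:1619  30:908  31:1587
  32:965  33:898  34:1498  35:2  36:1385  37:1218  38:928  39:56
  40:1182  41:1633
Giant step factor: 1547^(-42) ≡ 1092 (mod 1709).
Scan 964·1092^i mod 1709 for i = 0, 1, …:
  i=0: 964   i=1: 1653   i=2: 372   i=3: 1191
  i=4: 23   i=5: 1190   i=6: 640   i=7: 1608
  i=8: 793   i=9: 1202     …   i=21: 1341
  i=22: 1468
Match at i=22, j=11: x = 22·42 + 11 = 935.

935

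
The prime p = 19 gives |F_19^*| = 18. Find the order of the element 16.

9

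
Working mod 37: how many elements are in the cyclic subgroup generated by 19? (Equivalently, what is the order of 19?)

The order of 19 must divide p − 1 = 36 = 2^2 · 3^2.
Divisors: 1, 2, 3, 4, 6, 9, 12, 18, 36.
Check each in increasing order: 19^1 ≡ 19;  19^2 ≡ 28;  19^3 ≡ 14;  19^4 ≡ 7;  19^6 ≡ 11;  19^9 ≡ 6;  19^12 ≡ 10;  19^18 ≡ 36;  19^36 ≡ 1.
Smallest exponent giving 1 is 36.

36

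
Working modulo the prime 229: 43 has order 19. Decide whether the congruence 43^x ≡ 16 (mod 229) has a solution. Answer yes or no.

16 ∈ ⟨43⟩ iff 16^19 ≡ 1 (mod 229), since |⟨43⟩| = 19.
16^19 mod 229 = 1.
Since 1 = 1, 16 lies in the subgroup.

yes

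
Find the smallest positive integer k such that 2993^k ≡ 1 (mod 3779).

The order of 2993 must divide p − 1 = 3778 = 2 · 1889.
Divisors: 1, 2, 1889, 3778.
Check each in increasing order: 2993^1 ≡ 2993;  2993^2 ≡ 1819;  2993^1889 ≡ 1.
Smallest exponent giving 1 is 1889.

1889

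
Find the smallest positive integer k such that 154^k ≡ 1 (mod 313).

312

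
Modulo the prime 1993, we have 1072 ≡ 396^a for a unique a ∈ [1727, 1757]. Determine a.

1731

Compute 396^1727 mod 1993 = 1927, then multiply by 396 repeatedly:
  396^1727=1927  396^1728=1766  396^1729=1786  396^1730=1734  396^1731=1072
Found 1072 at exponent 1731.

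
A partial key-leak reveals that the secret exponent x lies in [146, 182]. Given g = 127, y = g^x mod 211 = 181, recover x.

Compute 127^146 mod 211 = 139, then multiply by 127 repeatedly:
  127^146=139  127^147=140  127^148=56  127^149=149  127^150=144
  127^151=142  127^152=99  127^153=124  127^154=134  127^155=138
  127^156=13  127^157=174  127^158=154  127^159=146  127^160=185
  127^161=74  127^162=114  127^163=130  127^164=52  127^165=63
  127^166=194  127^167=162  127^168=107  127^169=85  127^170=34
  127^171=98  127^172=208  127^173=41  127^174=143  127^175=15
  127^176=6  127^177=129  127^178=136  127^179=181
Found 181 at exponent 179.

179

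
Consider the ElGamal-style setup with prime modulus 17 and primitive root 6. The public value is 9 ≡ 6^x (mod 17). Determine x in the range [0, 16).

14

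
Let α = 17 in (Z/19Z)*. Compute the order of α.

The order of 17 must divide p − 1 = 18 = 2 · 3^2.
Divisors: 1, 2, 3, 6, 9, 18.
Check each in increasing order: 17^1 ≡ 17;  17^2 ≡ 4;  17^3 ≡ 11;  17^6 ≡ 7;  17^9 ≡ 1.
Smallest exponent giving 1 is 9.

9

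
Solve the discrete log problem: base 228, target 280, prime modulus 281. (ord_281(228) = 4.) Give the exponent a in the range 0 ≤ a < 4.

Successive powers of 228 modulo 281:
  228^0=1  228^1=228  228^2=280
So 228^2 ≡ 280 (mod 281), giving a = 2.

2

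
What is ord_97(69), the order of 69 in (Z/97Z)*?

32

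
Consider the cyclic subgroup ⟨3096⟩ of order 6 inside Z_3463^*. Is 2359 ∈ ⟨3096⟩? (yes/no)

2359 ∈ ⟨3096⟩ iff 2359^6 ≡ 1 (mod 3463), since |⟨3096⟩| = 6.
2359^6 mod 3463 = 729.
Since 729 ≠ 1, 2359 does not lie in the subgroup.

no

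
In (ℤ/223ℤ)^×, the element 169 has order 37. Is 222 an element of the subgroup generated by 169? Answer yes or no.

222 ∈ ⟨169⟩ iff 222^37 ≡ 1 (mod 223), since |⟨169⟩| = 37.
222^37 mod 223 = 222.
Since 222 ≠ 1, 222 does not lie in the subgroup.

no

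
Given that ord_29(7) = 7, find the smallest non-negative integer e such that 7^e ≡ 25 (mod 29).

6

Successive powers of 7 modulo 29:
  7^0=1  7^1=7  7^2=20  7^3=24  7^4=23  7^5=16
  7^6=25
So 7^6 ≡ 25 (mod 29), giving e = 6.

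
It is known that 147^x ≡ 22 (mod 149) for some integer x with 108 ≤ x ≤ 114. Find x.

110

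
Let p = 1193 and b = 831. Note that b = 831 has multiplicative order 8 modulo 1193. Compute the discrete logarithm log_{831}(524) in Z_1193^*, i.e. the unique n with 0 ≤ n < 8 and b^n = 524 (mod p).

Successive powers of 831 modulo 1193:
  831^0=1  831^1=831  831^2=1007  831^3=524
So 831^3 ≡ 524 (mod 1193), giving n = 3.

3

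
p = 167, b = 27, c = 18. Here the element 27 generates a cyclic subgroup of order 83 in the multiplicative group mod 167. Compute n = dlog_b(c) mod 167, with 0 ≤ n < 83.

22

Successive powers of 27 modulo 167:
  27^0=1  27^1=27  27^2=61  27^3=144  27^4=47  27^5=100
  27^6=28  27^7=88  27^8=38  27^9=24  27^10=147  27^11=128
  27^12=116  27^13=126  27^14=62  27^15=4  27^16=108  27^17=77
  27^18=75  27^19=21  27^20=66  27^21=112  27^22=18
So 27^22 ≡ 18 (mod 167), giving n = 22.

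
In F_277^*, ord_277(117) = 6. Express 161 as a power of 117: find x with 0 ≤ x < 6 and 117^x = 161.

Successive powers of 117 modulo 277:
  117^0=1  117^1=117  117^2=116  117^3=276  117^4=160  117^5=161
So 117^5 ≡ 161 (mod 277), giving x = 5.

5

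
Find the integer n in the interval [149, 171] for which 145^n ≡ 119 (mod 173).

156

Compute 145^149 mod 173 = 141, then multiply by 145 repeatedly:
  145^149=141  145^150=31  145^151=170  145^152=84  145^153=70
  145^154=116  145^155=39  145^156=119
Found 119 at exponent 156.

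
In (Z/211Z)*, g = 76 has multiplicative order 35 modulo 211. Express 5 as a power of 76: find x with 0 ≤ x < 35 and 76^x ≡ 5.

17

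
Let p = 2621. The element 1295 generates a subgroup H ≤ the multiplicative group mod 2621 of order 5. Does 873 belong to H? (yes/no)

no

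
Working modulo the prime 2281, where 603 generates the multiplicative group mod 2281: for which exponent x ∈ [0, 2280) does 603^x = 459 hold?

35

Baby-step giant-step with m = ceil(sqrt(2280)) = 48.
Baby table (603^j mod 2281 for j=0..47):
  0:1  1:603  2:930  3:1945  4:401  5:17  6:1127  7:2124
  8:1131  9:2255  10:289  11:911  12:1893  13:979  14:1839  15:351
  16:1801  17:247  18:676  19:1610  20:1405  21:964  22:1918  23:87
  24:2279  25:1075  26:421  27:672  28:1479  29:2247  30:27  31:314
  32:19  33:52  34:1703  35:459  36:776  37:323  38:884  39:1579
  40:960  41:1787  42:929  43:1342  44:1752  45:353  46:726  47:2107
Giant step factor: 603^(-48) ≡ 1711 (mod 2281).
Scan 459·1711^i mod 2281 for i = 0, 1, …:
  i=0: 459
Match at i=0, j=35: x = 0·48 + 35 = 35.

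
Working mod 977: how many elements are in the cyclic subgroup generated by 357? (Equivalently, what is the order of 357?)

16

The order of 357 must divide p − 1 = 976 = 2^4 · 61.
Divisors: 1, 2, 4, 8, 16, 61, 122, 244, 488, 976.
Check each in increasing order: 357^1 ≡ 357;  357^2 ≡ 439;  357^4 ≡ 252;  357^8 ≡ 976;  357^16 ≡ 1.
Smallest exponent giving 1 is 16.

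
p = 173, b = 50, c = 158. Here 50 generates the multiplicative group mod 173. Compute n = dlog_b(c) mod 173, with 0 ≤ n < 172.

Baby-step giant-step with m = ceil(sqrt(172)) = 14.
Baby table (50^j mod 173 for j=0..13):
  0:1  1:50  2:78  3:94  4:29  5:66  6:13  7:131
  8:149  9:11  10:31  11:166  12:169  13:146
Giant step factor: 50^(-14) ≡ 56 (mod 173).
Scan 158·56^i mod 173 for i = 0, 1, …:
  i=0: 158   i=1: 25   i=2: 16   i=3: 31
Match at i=3, j=10: n = 3·14 + 10 = 52.

52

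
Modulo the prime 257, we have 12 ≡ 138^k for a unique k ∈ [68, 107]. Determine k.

101

Compute 138^68 mod 257 = 235, then multiply by 138 repeatedly:
  138^68=235  138^69=48  138^70=199  138^71=220  138^72=34
  138^73=66  138^74=113  138^75=174  138^76=111  138^77=155
  138^78=59  138^79=175  138^80=249  138^81=181  138^82=49
  138^83=80  138^84=246  138^85=24  138^86=228  138^87=110
  138^88=17  138^89=33  138^90=185  138^91=87  138^92=184
  138^93=206  138^94=158  138^95=216  138^96=253  138^97=219
  138^98=153  138^99=40  138^100=123  138^101=12
Found 12 at exponent 101.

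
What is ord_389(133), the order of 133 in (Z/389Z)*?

The order of 133 must divide p − 1 = 388 = 2^2 · 97.
Divisors: 1, 2, 4, 97, 194, 388.
Check each in increasing order: 133^1 ≡ 133;  133^2 ≡ 184;  133^4 ≡ 13;  133^97 ≡ 388;  133^194 ≡ 1.
Smallest exponent giving 1 is 194.

194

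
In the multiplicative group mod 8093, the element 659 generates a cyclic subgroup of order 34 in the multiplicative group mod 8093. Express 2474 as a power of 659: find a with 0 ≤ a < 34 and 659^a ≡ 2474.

14

Successive powers of 659 modulo 8093:
  659^0=1  659^1=659  659^2=5352  659^3=6513  659^4=2777  659^5=1025
  659^6=3756  659^7=6839  659^8=7193  659^9=5782  659^10=6628  659^11=5725
  659^12=1437  659^13=102  659^14=2474
So 659^14 ≡ 2474 (mod 8093), giving a = 14.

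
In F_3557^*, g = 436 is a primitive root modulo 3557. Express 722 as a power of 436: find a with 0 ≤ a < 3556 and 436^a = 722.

641

Baby-step giant-step with m = ceil(sqrt(3556)) = 60.
Baby table (436^j mod 3557 for j=0..59):
  0:1  1:436  2:1575  3:199  4:1396  5:409  6:474  7:358
  8:3137  9:1844  10:102  11:1788  12:585  13:2513  14:112  15:2591
  16:2107  17:946  18:3401  19:3124  20:3290  21:969  22:2758  23:222
  24:753  25:1064  26:1494  27:453  28:1873  29:2075  30:1222  31:2799
  32:313  33:1302  34:2109  35:1818  36:2994  37:3522  38:2525  39:1787
  40:149  41:938  42:3470  43:1195  44:1698  45:472  46:3043  47:3544
  48:1446  49:867  50:970  51:3194  52:1797  53:952  54:2460  55:1903
  56:927  57:2231  58:1655  59:3066
Giant step factor: 436^(-60) ≡ 244 (mod 3557).
Scan 722·244^i mod 3557 for i = 0, 1, …:
  i=0: 722   i=1: 1875   i=2: 2204   i=3: 669
  i=4: 3171   i=5: 1855   i=6: 881   i=7: 1544
  i=8: 3251   i=9: 33   i=10: 938
Match at i=10, j=41: a = 10·60 + 41 = 641.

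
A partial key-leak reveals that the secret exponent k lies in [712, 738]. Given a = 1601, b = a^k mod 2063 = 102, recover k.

Compute 1601^712 mod 2063 = 283, then multiply by 1601 repeatedly:
  1601^712=283  1601^713=1286  1601^714=12  1601^715=645  1601^716=1145
  1601^717=1201  1601^718=85  1601^719=1990  1601^720=718  1601^721=427
  1601^722=774  1601^723=1374  1601^724=616  1601^725=102
Found 102 at exponent 725.

725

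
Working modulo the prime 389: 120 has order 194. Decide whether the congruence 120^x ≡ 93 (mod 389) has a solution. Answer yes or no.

yes

93 ∈ ⟨120⟩ iff 93^194 ≡ 1 (mod 389), since |⟨120⟩| = 194.
93^194 mod 389 = 1.
Since 1 = 1, 93 lies in the subgroup.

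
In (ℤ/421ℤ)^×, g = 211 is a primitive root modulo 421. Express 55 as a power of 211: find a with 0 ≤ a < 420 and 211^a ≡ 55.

Baby-step giant-step with m = ceil(sqrt(420)) = 21.
Baby table (211^j mod 421 for j=0..20):
  0:1  1:211  2:316  3:158  4:79  5:250  6:125  7:273
  8:347  9:384  10:192  11:96  12:48  13:24  14:12  15:6
  16:3  17:212  18:106  19:53  20:237
Giant step factor: 211^(-21) ≡ 151 (mod 421).
Scan 55·151^i mod 421 for i = 0, 1, …:
  i=0: 55   i=1: 306   i=2: 317   i=3: 294
  i=4: 189   i=5: 332   i=6: 33   i=7: 352
  i=8: 106
Match at i=8, j=18: a = 8·21 + 18 = 186.

186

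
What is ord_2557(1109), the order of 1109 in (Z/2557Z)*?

1278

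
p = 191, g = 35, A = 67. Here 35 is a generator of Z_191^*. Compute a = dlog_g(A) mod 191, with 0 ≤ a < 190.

Baby-step giant-step with m = ceil(sqrt(190)) = 14.
Baby table (35^j mod 191 for j=0..13):
  0:1  1:35  2:79  3:91  4:129  5:122  6:68  7:88
  8:24  9:76  10:177  11:83  12:40  13:63
Giant step factor: 35^(-14) ≡ 90 (mod 191).
Scan 67·90^i mod 191 for i = 0, 1, …:
  i=0: 67   i=1: 109   i=2: 69   i=3: 98
  i=4: 34   i=5: 4   i=6: 169   i=7: 121
  i=8: 3   i=9: 79
Match at i=9, j=2: a = 9·14 + 2 = 128.

128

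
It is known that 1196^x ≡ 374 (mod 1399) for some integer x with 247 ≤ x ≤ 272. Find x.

267

Compute 1196^247 mod 1399 = 1112, then multiply by 1196 repeatedly:
  1196^247=1112  1196^248=902  1196^249=163  1196^250=487  1196^251=468
  1196^252=128  1196^253=597  1196^254=522  1196^255=358  1196^256=74
  1196^257=367  1196^258=1045  1196^259=513  1196^260=786  1196^261=1327
  1196^262=626  1196^263=231  1196^264=673  1196^265=483  1196^266=1280
  1196^267=374
Found 374 at exponent 267.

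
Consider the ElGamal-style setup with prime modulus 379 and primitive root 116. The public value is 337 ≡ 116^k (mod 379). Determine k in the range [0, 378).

46

Baby-step giant-step with m = ceil(sqrt(378)) = 20.
Baby table (116^j mod 379 for j=0..19):
  0:1  1:116  2:191  3:174  4:97  5:261  6:335  7:202
  8:313  9:303  10:280  11:265  12:41  13:208  14:251  15:312
  16:187  17:89  18:91  19:323
Giant step factor: 116^(-20) ≡ 143 (mod 379).
Scan 337·143^i mod 379 for i = 0, 1, …:
  i=0: 337   i=1: 58   i=2: 335
Match at i=2, j=6: k = 2·20 + 6 = 46.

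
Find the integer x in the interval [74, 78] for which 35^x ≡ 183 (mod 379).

75

Compute 35^74 mod 379 = 146, then multiply by 35 repeatedly:
  35^74=146  35^75=183
Found 183 at exponent 75.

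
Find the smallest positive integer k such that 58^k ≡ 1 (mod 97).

96

The order of 58 must divide p − 1 = 96 = 2^5 · 3.
Divisors: 1, 2, 3, 4, 6, 8, 12, 16, 24, 32, 48, 96.
Check each in increasing order: 58^1 ≡ 58;  58^2 ≡ 66;  58^3 ≡ 45;  58^4 ≡ 88;  58^6 ≡ 85;  58^8 ≡ 81;  58^12 ≡ 47;  58^16 ≡ 62;  58^24 ≡ 75;  58^32 ≡ 61;  58^48 ≡ 96;  58^96 ≡ 1.
Smallest exponent giving 1 is 96.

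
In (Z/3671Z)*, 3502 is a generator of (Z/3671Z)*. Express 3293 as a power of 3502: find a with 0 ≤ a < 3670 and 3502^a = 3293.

Baby-step giant-step with m = ceil(sqrt(3670)) = 61.
Baby table (3502^j mod 3671 for j=0..60):
  0:1  1:3502  2:2864  3:556  4:1482  5:2841  6:772  7:1688
  8:1066  9:3396  10:2423  11:1665  12:1282  13:3602  14:648  15:618
  16:2017  17:530  18:2205  19:1797  20:1000  21:3537  22:620  23:1679
  24:2587  25:3317  26:1090  27:3011  28:1410  29:325  30:140  31:2037
  32:821  33:749  34:1904  35:1272  36:1621  37:1376  38:2400  39:1881
  40:1488  41:1827  42:3272  43:1353  44:2616  45:2087  46:3384  47:780
  48:336  49:1952  50:502  51:3266  52:2367  53:116  54:2422  55:1834
  56:2089  57:3046  58:2837  59:1448  60:1245
Giant step factor: 3502^(-61) ≡ 2907 (mod 3671).
Scan 3293·2907^i mod 3671 for i = 0, 1, …:
  i=0: 3293   i=1: 2454   i=2: 1025   i=3: 2494
  i=4: 3504   i=5: 2774   i=6: 2502   i=7: 1063
  i=8: 2830   i=9: 99     …   i=49: 990
  i=50: 3537
Match at i=50, j=21: a = 50·61 + 21 = 3071.

3071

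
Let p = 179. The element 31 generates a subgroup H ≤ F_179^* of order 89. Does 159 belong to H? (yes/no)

no

159 ∈ ⟨31⟩ iff 159^89 ≡ 1 (mod 179), since |⟨31⟩| = 89.
159^89 mod 179 = 178.
Since 178 ≠ 1, 159 does not lie in the subgroup.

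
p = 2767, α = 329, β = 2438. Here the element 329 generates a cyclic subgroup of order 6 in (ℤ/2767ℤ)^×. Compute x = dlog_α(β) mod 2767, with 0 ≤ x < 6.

4

Successive powers of 329 modulo 2767:
  329^0=1  329^1=329  329^2=328  329^3=2766  329^4=2438
So 329^4 ≡ 2438 (mod 2767), giving x = 4.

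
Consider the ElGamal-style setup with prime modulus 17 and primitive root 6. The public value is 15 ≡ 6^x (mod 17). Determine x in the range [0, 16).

Successive powers of 6 modulo 17:
  6^0=1  6^1=6  6^2=2  6^3=12  6^4=4  6^5=7
  6^6=8  6^7=14  6^8=16  6^9=11  6^10=15
So 6^10 ≡ 15 (mod 17), giving x = 10.

10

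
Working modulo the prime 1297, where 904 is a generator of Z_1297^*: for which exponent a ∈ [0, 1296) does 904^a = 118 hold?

Baby-step giant-step with m = ceil(sqrt(1296)) = 36.
Baby table (904^j mod 1297 for j=0..35):
  0:1  1:904  2:106  3:1143  4:860  5:537  6:370  7:1151
  8:310  9:88  10:435  11:249  12:715  13:454  14:564  15:135
  16:122  17:43  18:1259  19:667  20:1160  21:664  22:1042  23:346
  24:207  25:360  26:1190  27:547  28:331  29:914  30:67  31:906
  32:617  33:58  34:552  35:960
Giant step factor: 904^(-36) ≡ 150 (mod 1297).
Scan 118·150^i mod 1297 for i = 0, 1, …:
  i=0: 118   i=1: 839   i=2: 41   i=3: 962
  i=4: 333   i=5: 664
Match at i=5, j=21: a = 5·36 + 21 = 201.

201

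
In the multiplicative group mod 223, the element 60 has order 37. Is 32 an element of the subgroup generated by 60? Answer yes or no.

32 ∈ ⟨60⟩ iff 32^37 ≡ 1 (mod 223), since |⟨60⟩| = 37.
32^37 mod 223 = 1.
Since 1 = 1, 32 lies in the subgroup.

yes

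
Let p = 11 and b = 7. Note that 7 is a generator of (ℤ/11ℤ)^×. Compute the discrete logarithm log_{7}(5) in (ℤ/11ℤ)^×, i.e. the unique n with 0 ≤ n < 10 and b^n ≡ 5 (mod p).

2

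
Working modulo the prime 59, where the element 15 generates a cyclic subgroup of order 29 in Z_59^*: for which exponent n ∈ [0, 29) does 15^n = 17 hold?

9

Successive powers of 15 modulo 59:
  15^0=1  15^1=15  15^2=48  15^3=12  15^4=3  15^5=45
  15^6=26  15^7=36  15^8=9  15^9=17
So 15^9 ≡ 17 (mod 59), giving n = 9.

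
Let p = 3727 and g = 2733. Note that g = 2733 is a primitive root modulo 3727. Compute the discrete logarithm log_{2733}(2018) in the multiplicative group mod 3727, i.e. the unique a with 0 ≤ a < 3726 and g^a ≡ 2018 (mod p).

2976

Baby-step giant-step with m = ceil(sqrt(3726)) = 62.
Baby table (2733^j mod 3727 for j=0..61):
  0:1  1:2733  2:381  3:1440  4:3535  5:771  6:1388  7:3045
  8:3321  9:1048  10:1848  11:499  12:3412  13:42  14:2976  15:1094
  16:848  17:3117  18:2566  19:2391  20:1172  21:1583  22:3019  23:3076
  24:2323  25:1678  26:1764  27:2001  28:1224  29:2073  30:469  31:3416
  32:3520  33:773  34:3127  35:80  36:2474  37:664  38:3390  39:3275
  40:2048  41:2957  42:1345  43:1063  44:1846  45:2487  46:2650  47:889
  48:3360  49:3279  50:1799  51:754  52:3378  53:295  54:1203  55:585
  56:3649  57:2992  58:98  59:3217  60:68  61:3221
Giant step factor: 2733^(-62) ≡ 453 (mod 3727).
Scan 2018·453^i mod 3727 for i = 0, 1, …:
  i=0: 2018   i=1: 1039   i=2: 1065   i=3: 1662
  i=4: 32   i=5: 3315   i=6: 3441   i=7: 887
  i=8: 3022   i=9: 1157     …   i=47: 3546
  i=48: 1
Match at i=48, j=0: a = 48·62 + 0 = 2976.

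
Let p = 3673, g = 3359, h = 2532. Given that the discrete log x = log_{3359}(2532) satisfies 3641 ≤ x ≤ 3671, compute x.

Compute 3359^3641 mod 3673 = 3487, then multiply by 3359 repeatedly:
  3359^3641=3487  3359^3642=3309  3359^3643=433  3359^3644=3612  3359^3645=789
  3359^3646=2018  3359^3647=1777  3359^3648=318  3359^3649=2992  3359^3650=800
  3359^3651=2237  3359^3652=2798  3359^3653=2948  3359^3654=3597  3359^3655=1826
  3359^3656=3297  3359^3657=528  3359^3658=3166  3359^3659=1259  3359^3660=1358
  3359^3661=3329  3359^3662=1499  3359^3663=3131  3359^3664=1230  3359^3665=3118
  3359^3666=1639  3359^3667=3247  3359^3668=1536  3359^3669=2532
Found 2532 at exponent 3669.

3669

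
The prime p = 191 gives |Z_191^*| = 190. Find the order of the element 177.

19

The order of 177 must divide p − 1 = 190 = 2 · 5 · 19.
Divisors: 1, 2, 5, 10, 19, 38, 95, 190.
Check each in increasing order: 177^1 ≡ 177;  177^2 ≡ 5;  177^5 ≡ 32;  177^10 ≡ 69;  177^19 ≡ 1.
Smallest exponent giving 1 is 19.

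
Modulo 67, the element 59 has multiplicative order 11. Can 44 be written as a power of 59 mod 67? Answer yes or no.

no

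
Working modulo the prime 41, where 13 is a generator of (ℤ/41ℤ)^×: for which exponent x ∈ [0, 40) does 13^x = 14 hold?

15

Successive powers of 13 modulo 41:
  13^0=1  13^1=13  13^2=5  13^3=24  13^4=25  13^5=38
  13^6=2  13^7=26  13^8=10  13^9=7  13^10=9  13^11=35
  13^12=4  13^13=11  13^14=20  13^15=14
So 13^15 ≡ 14 (mod 41), giving x = 15.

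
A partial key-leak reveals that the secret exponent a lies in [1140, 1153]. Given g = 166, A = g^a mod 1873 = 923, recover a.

Compute 166^1140 mod 1873 = 450, then multiply by 166 repeatedly:
  166^1140=450  166^1141=1653  166^1142=940  166^1143=581  166^1144=923
Found 923 at exponent 1144.

1144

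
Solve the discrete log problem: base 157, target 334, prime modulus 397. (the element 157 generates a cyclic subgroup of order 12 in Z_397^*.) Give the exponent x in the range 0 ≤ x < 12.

3

Successive powers of 157 modulo 397:
  157^0=1  157^1=157  157^2=35  157^3=334
So 157^3 ≡ 334 (mod 397), giving x = 3.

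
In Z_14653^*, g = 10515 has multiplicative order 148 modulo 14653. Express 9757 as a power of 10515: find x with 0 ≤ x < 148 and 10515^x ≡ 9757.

Baby-step giant-step with m = ceil(sqrt(148)) = 13.
Baby table (10515^j mod 14653 for j=0..12):
  0:1  1:10515  2:8340  3:11548  4:12462  5:10804  6:14004  7:4063
  8:8950  9:7684  10:618  11:6991  12:10917
Giant step factor: 10515^(-13) ≡ 5565 (mod 14653).
Scan 9757·5565^i mod 14653 for i = 0, 1, …:
  i=0: 9757   i=1: 8340
Match at i=1, j=2: x = 1·13 + 2 = 15.

15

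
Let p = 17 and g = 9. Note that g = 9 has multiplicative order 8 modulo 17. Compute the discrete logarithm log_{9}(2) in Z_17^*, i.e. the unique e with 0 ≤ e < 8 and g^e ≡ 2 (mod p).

7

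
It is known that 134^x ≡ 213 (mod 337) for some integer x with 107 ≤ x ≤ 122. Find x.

107

Compute 134^107 mod 337 = 213, then multiply by 134 repeatedly:
  134^107=213
Found 213 at exponent 107.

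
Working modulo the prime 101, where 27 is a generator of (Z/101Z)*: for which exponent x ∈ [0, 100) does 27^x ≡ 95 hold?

60

Baby-step giant-step with m = ceil(sqrt(100)) = 10.
Baby table (27^j mod 101 for j=0..9):
  0:1  1:27  2:22  3:89  4:80  5:39  6:43  7:50
  8:37  9:90
Giant step factor: 27^(-10) ≡ 17 (mod 101).
Scan 95·17^i mod 101 for i = 0, 1, …:
  i=0: 95   i=1: 100   i=2: 84   i=3: 14
  i=4: 36   i=5: 6   i=6: 1
Match at i=6, j=0: x = 6·10 + 0 = 60.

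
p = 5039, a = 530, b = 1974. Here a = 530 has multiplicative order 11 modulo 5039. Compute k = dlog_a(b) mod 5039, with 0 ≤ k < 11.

9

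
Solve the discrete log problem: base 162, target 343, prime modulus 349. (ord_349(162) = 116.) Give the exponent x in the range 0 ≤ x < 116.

Baby-step giant-step with m = ceil(sqrt(116)) = 11.
Baby table (162^j mod 349 for j=0..10):
  0:1  1:162  2:69  3:10  4:224  5:341  6:100  7:146
  8:269  9:302  10:64
Giant step factor: 162^(-11) ≡ 65 (mod 349).
Scan 343·65^i mod 349 for i = 0, 1, …:
  i=0: 343   i=1: 308   i=2: 127   i=3: 228
  i=4: 162
Match at i=4, j=1: x = 4·11 + 1 = 45.

45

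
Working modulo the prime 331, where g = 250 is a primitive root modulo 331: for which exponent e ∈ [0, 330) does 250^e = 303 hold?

122

Baby-step giant-step with m = ceil(sqrt(330)) = 19.
Baby table (250^j mod 331 for j=0..18):
  0:1  1:250  2:272  3:145  4:171  5:51  6:172  7:301
  8:113  9:115  10:284  11:166  12:125  13:136  14:238  15:251
  16:191  17:86  18:316
Giant step factor: 250^(-19) ≡ 249 (mod 331).
Scan 303·249^i mod 331 for i = 0, 1, …:
  i=0: 303   i=1: 310   i=2: 67   i=3: 133
  i=4: 17   i=5: 261   i=6: 113
Match at i=6, j=8: e = 6·19 + 8 = 122.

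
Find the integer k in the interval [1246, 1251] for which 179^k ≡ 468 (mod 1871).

Compute 179^1246 mod 1871 = 2, then multiply by 179 repeatedly:
  179^1246=2  179^1247=358  179^1248=468
Found 468 at exponent 1248.

1248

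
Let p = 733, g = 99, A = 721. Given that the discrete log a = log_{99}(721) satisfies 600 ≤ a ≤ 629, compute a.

620

Compute 99^600 mod 733 = 270, then multiply by 99 repeatedly:
  99^600=270  99^601=342  99^602=140  99^603=666  99^604=697
  99^605=101  99^606=470  99^607=351  99^608=298  99^609=182
  99^610=426  99^611=393  99^612=58  99^613=611  99^614=383
  99^615=534  99^616=90  99^617=114  99^618=291  99^619=222
  99^620=721
Found 721 at exponent 620.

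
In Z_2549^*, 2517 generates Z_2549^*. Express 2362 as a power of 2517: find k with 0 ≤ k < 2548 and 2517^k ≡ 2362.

Baby-step giant-step with m = ceil(sqrt(2548)) = 51.
Baby table (2517^j mod 2549 for j=0..50):
  0:1  1:2517  2:1024  3:369  4:937  5:604  6:1064  7:1638
  8:1113  9:70  10:309  11:308  12:340  13:1865  14:1496  15:559
  16:2504  17:1440  18:2351  19:1238  20:1168  21:859  22:551  23:211
  24:895  25:1948  26:1389  27:1434  28:2543  29:192  30:1503  31:335
  32:2025  33:1474  34:1263  35:368  36:969  37:2129  38:695  39:701
  40:509  41:1555  42:1220  43:1744  44:270  45:1556  46:1188  47:219
  48:639  49:2493  50:1792
Giant step factor: 2517^(-51) ≡ 300 (mod 2549).
Scan 2362·300^i mod 2549 for i = 0, 1, …:
  i=0: 2362   i=1: 2527   i=2: 1047   i=3: 573
  i=4: 1117   i=5: 1181   i=6: 2538   i=7: 1798
  i=8: 1561   i=9: 1833   i=10: 1865
Match at i=10, j=13: k = 10·51 + 13 = 523.

523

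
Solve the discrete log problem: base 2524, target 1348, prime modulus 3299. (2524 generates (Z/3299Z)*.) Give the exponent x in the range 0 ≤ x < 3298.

2111

Baby-step giant-step with m = ceil(sqrt(3298)) = 58.
Baby table (2524^j mod 3299 for j=0..57):
  0:1  1:2524  2:207  3:1226  4:3261  5:3058  6:2031  7:2897
  8:1444  9:2560  10:1998  11:2080  12:1211  13:1690  14:3252  15:136
  16:168  17:1760  18:1786  19:1430  20:214  21:2399  22:1411  23:1743
  24:1765  25:1210  26:2465  27:3045  28:2209  29:206  30:2001  31:3054
  32:1832  33:2069  34:3138  35:2712  36:2962  37:554  38:2819  39:2512
  40:2909  41:2041  42:1745  43:215  44:1624  45:1618  46:2969  47:1727
  48:969  49:1197  50:2643  51:354  52:2766  53:700  54:1835  55:3043
  56:460  57:3091
Giant step factor: 2524^(-58) ≡ 395 (mod 3299).
Scan 1348·395^i mod 3299 for i = 0, 1, …:
  i=0: 1348   i=1: 1321   i=2: 553   i=3: 701
  i=4: 3078   i=5: 1778   i=6: 2922   i=7: 2839
  i=8: 3044   i=9: 1544     …   i=35: 2368
  i=36: 1743
Match at i=36, j=23: x = 36·58 + 23 = 2111.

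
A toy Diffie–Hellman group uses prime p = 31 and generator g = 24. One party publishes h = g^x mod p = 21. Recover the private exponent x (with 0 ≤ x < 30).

Successive powers of 24 modulo 31:
  24^0=1  24^1=24  24^2=18  24^3=29  24^4=14  24^5=26
  24^6=4  24^7=3  24^8=10  24^9=23  24^10=25  24^11=11
  24^12=16  24^13=12  24^14=9  24^15=30  24^16=7  24^17=13
  24^18=2  24^19=17  24^20=5  24^21=27  24^22=28  24^23=21
So 24^23 ≡ 21 (mod 31), giving x = 23.

23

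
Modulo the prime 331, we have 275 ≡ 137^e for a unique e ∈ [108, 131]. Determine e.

111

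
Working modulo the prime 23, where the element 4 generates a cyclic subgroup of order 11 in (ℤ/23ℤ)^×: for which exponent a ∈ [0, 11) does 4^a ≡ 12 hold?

5

Successive powers of 4 modulo 23:
  4^0=1  4^1=4  4^2=16  4^3=18  4^4=3  4^5=12
So 4^5 ≡ 12 (mod 23), giving a = 5.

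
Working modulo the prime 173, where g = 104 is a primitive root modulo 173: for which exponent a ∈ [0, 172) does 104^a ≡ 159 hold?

110

Baby-step giant-step with m = ceil(sqrt(172)) = 14.
Baby table (104^j mod 173 for j=0..13):
  0:1  1:104  2:90  3:18  4:142  5:63  6:151  7:134
  8:96  9:123  10:163  11:171  12:138  13:166
Giant step factor: 104^(-14) ≡ 24 (mod 173).
Scan 159·24^i mod 173 for i = 0, 1, …:
  i=0: 159   i=1: 10   i=2: 67   i=3: 51
  i=4: 13   i=5: 139   i=6: 49   i=7: 138
Match at i=7, j=12: a = 7·14 + 12 = 110.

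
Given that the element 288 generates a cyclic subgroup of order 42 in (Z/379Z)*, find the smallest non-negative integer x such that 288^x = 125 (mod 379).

30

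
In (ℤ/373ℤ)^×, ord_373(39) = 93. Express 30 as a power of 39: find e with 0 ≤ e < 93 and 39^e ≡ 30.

Baby-step giant-step with m = ceil(sqrt(93)) = 10.
Baby table (39^j mod 373 for j=0..9):
  0:1  1:39  2:29  3:12  4:95  5:348  6:144  7:21
  8:73  9:236
Giant step factor: 39^(-10) ≡ 336 (mod 373).
Scan 30·336^i mod 373 for i = 0, 1, …:
  i=0: 30   i=1: 9   i=2: 40   i=3: 12
Match at i=3, j=3: e = 3·10 + 3 = 33.

33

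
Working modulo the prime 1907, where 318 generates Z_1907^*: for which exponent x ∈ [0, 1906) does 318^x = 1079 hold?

Baby-step giant-step with m = ceil(sqrt(1906)) = 44.
Baby table (318^j mod 1907 for j=0..43):
  0:1  1:318  2:53  3:1598  4:902  5:786  6:131  7:1611
  8:1222  9:1475  10:1835  11:1895  12:1905  13:1271  14:1801  15:618
  16:103  17:335  18:1645  19:592  20:1370  21:864  22:144  23:24
  24:4  25:1272  26:212  27:671  28:1701  29:1237  30:524  31:723
  32:1074  33:179  34:1619  35:1859  36:1899  37:1270  38:1483  39:565
  40:412  41:1340  42:859  43:461
Giant step factor: 318^(-44) ≡ 1725 (mod 1907).
Scan 1079·1725^i mod 1907 for i = 0, 1, …:
  i=0: 1079   i=1: 43   i=2: 1709   i=3: 1710
  i=4: 1528   i=5: 326   i=6: 1692   i=7: 990
  i=8: 985   i=9: 1895
Match at i=9, j=11: x = 9·44 + 11 = 407.

407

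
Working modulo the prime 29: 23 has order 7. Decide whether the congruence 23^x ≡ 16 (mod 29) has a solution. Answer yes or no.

yes

⟨23⟩ has order 7; its elements mod 29 are {1, 7, 16, 20, 23, 24, 25}.
16 is in this set.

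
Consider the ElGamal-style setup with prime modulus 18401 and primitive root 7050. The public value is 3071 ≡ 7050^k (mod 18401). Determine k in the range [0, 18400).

Baby-step giant-step with m = ceil(sqrt(18400)) = 136.
Baby table (7050^j mod 18401 for j=0..135):
  0:1  1:7050  2:1399  3:14  4:6695  5:1185  6:196  7:1725
  8:16590  9:2744  10:5749  11:11448  12:1614  13:6882  14:13064  15:4195
  16:4343  17:17287  18:3527  19:5599  20:2805  21:12576  22:4782  23:2468
  24:10455  25:11745  26:16151  27:17563  28:17222  29:5302  30:6669  31:1895
  32:624  33:1361  34:8129  35:8736  36:653  37:3400  38:11898  39:9142
  40:10798  41:963  42:17582  43:3964  44:13482  45:6935  46:293  47:4738
  48:5085  49:4102  50:11129  51:15987  52:2225  53:8598  54:3006  55:12749
  56:9966  57:5282  58:12877  59:10717  60:344  61:14669  62:2830  63:4816
  64:2955  65:2818  66:12221  67:4568  68:2650  69:5485  70:8749  71:298
  72:3186  73:12080  74:4172  75:7802  76:3511  77:3205  78:17223  79:12352
  80:8068  81:1909  82:7319  83:2546  84:8325  85:10461  86:17243  87:6144
  88:17647  89:2189  90:12412  91:7845  92:12245  93:8159  94:17825  95:5821
  96:3820  97:10337  98:7890  99:16678  100:15911  101:54  102:12680  103:1942
  104:756  105:11911  106:8787  107:10584  108:1145  109:12612  110:968  111:16030
  112:10959  113:13552  114:3608  115:6218  116:5718  117:13710  118:13448  119:6448
  120:7930  121:4262  122:16668  123:614  124:4465  125:12540  126:8596  127:7307
  128:9951  129:9938  130:10293  131:10507  132:10325  133:15295  134:18291  135:15743
Giant step factor: 7050^(-136) ≡ 8479 (mod 18401).
Scan 3071·8479^i mod 18401 for i = 0, 1, …:
  i=0: 3071   i=1: 1594   i=2: 9192   i=3: 10733
  i=4: 12162   i=5: 2394   i=6: 2423   i=7: 9101
  i=8: 11986   i=9: 571     …   i=122: 6627
  i=123: 12080
Match at i=123, j=73: k = 123·136 + 73 = 16801.

16801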